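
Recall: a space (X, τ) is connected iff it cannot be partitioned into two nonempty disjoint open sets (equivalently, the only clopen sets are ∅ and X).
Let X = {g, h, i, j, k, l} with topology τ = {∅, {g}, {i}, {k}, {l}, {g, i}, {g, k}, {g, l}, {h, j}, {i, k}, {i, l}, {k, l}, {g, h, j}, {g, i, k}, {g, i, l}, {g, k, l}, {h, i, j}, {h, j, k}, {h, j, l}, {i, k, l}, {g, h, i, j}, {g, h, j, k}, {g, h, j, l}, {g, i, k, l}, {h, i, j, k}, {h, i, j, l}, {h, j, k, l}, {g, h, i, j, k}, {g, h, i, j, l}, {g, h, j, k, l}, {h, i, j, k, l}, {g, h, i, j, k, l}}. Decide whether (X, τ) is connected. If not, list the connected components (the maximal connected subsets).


(X, τ) is disconnected; components = [{g}, {i}, {k}, {l}, {h, j}].

Find clopen sets (U ∈ τ with X ∖ U ∈ τ):
  U = ∅, X ∖ U = {g, h, i, j, k, l} — both open, so U is clopen.
  U = {g}, X ∖ U = {h, i, j, k, l} — both open, so U is clopen.
  U = {i}, X ∖ U = {g, h, j, k, l} — both open, so U is clopen.
  U = {k}, X ∖ U = {g, h, i, j, l} — both open, so U is clopen.
  U = {l}, X ∖ U = {g, h, i, j, k} — both open, so U is clopen.
  U = {g, i}, X ∖ U = {h, j, k, l} — both open, so U is clopen.
  U = {g, k}, X ∖ U = {h, i, j, l} — both open, so U is clopen.
  U = {g, l}, X ∖ U = {h, i, j, k} — both open, so U is clopen.
  U = {h, j}, X ∖ U = {g, i, k, l} — both open, so U is clopen.
  U = {i, k}, X ∖ U = {g, h, j, l} — both open, so U is clopen.
  U = {i, l}, X ∖ U = {g, h, j, k} — both open, so U is clopen.
  U = {k, l}, X ∖ U = {g, h, i, j} — both open, so U is clopen.
  U = {g, h, j}, X ∖ U = {i, k, l} — both open, so U is clopen.
  U = {g, i, k}, X ∖ U = {h, j, l} — both open, so U is clopen.
  U = {g, i, l}, X ∖ U = {h, j, k} — both open, so U is clopen.
  U = {g, k, l}, X ∖ U = {h, i, j} — both open, so U is clopen.
  U = {h, i, j}, X ∖ U = {g, k, l} — both open, so U is clopen.
  U = {h, j, k}, X ∖ U = {g, i, l} — both open, so U is clopen.
  U = {h, j, l}, X ∖ U = {g, i, k} — both open, so U is clopen.
  U = {i, k, l}, X ∖ U = {g, h, j} — both open, so U is clopen.
  U = {g, h, i, j}, X ∖ U = {k, l} — both open, so U is clopen.
  U = {g, h, j, k}, X ∖ U = {i, l} — both open, so U is clopen.
  U = {g, h, j, l}, X ∖ U = {i, k} — both open, so U is clopen.
  U = {g, i, k, l}, X ∖ U = {h, j} — both open, so U is clopen.
  U = {h, i, j, k}, X ∖ U = {g, l} — both open, so U is clopen.
  U = {h, i, j, l}, X ∖ U = {g, k} — both open, so U is clopen.
  U = {h, j, k, l}, X ∖ U = {g, i} — both open, so U is clopen.
  U = {g, h, i, j, k}, X ∖ U = {l} — both open, so U is clopen.
  U = {g, h, i, j, l}, X ∖ U = {k} — both open, so U is clopen.
  U = {g, h, j, k, l}, X ∖ U = {i} — both open, so U is clopen.
  U = {h, i, j, k, l}, X ∖ U = {g} — both open, so U is clopen.
  U = {g, h, i, j, k, l}, X ∖ U = ∅ — both open, so U is clopen.
Nontrivial clopen(s) exist: e.g. {g, i, l}. So (X, τ) is disconnected.
Compute connected components by grouping points that agree on all clopens:
  component: {g}
  component: {i}
  component: {k}
  component: {l}
  component: {h, j}


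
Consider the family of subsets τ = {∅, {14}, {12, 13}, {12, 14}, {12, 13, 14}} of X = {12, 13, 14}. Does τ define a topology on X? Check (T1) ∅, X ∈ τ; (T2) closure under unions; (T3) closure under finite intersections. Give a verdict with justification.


τ is NOT a topology on X.

Axiom (T1): ∅ ∈ τ? Yes; X ∈ τ? Yes.
Axiom (T2/T3): check pairwise unions and intersections of members of τ.
Counterexample for (T3): {12, 13} ∩ {12, 14} = {12} ∉ τ. Therefore τ is NOT a topology.


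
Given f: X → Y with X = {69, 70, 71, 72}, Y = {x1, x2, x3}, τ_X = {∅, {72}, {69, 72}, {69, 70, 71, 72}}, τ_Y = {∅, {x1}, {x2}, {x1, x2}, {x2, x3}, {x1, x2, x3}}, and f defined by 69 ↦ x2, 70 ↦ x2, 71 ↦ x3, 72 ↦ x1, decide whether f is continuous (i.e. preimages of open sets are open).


f is NOT continuous.

Compute f^{-1}(U) for each U ∈ τ_Y:
  U = ∅: f^{-1}(U) = ∅ ∈ τ_X ✓.
  U = {x1}: f^{-1}(U) = {72} ∈ τ_X ✓.
  U = {x2}: f^{-1}(U) = {69, 70} ∉ τ_X ✗.
  U = {x1, x2}: f^{-1}(U) = {69, 70, 72} ∉ τ_X ✗.
  U = {x2, x3}: f^{-1}(U) = {69, 70, 71} ∉ τ_X ✗.
  U = {x1, x2, x3}: f^{-1}(U) = {69, 70, 71, 72} ∈ τ_X ✓.
Found U = {x2} with f^{-1}(U) = {69, 70} not in τ_X. Therefore f is NOT continuous.


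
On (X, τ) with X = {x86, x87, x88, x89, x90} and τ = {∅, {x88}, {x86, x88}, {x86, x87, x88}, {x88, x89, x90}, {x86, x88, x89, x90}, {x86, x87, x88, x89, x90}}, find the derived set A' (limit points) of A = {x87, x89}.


A' = {x90}

For each x ∈ X, list the open sets U ∈ τ with x ∈ U, then check whether U ∩ (A ∖ {x}) ≠ ∅ for every such U.
  x = x86: open {x86, x88} ∋ x has {x86, x88} ∩ (A ∖ {x86}) = ∅, so x is NOT a limit point.
  x = x87: open {x86, x87, x88} ∋ x has {x86, x87, x88} ∩ (A ∖ {x87}) = ∅, so x is NOT a limit point.
  x = x88: open {x88} ∋ x has {x88} ∩ (A ∖ {x88}) = ∅, so x is NOT a limit point.
  x = x89: open {x88, x89, x90} ∋ x has {x88, x89, x90} ∩ (A ∖ {x89}) = ∅, so x is NOT a limit point.
  x = x90: opens ∋ x are {x88, x89, x90}, {x86, x88, x89, x90}, {x86, x87, x88, x89, x90}; each meets A ∖ {x90}, so x IS a limit point.
Collecting: A' = {x90}.


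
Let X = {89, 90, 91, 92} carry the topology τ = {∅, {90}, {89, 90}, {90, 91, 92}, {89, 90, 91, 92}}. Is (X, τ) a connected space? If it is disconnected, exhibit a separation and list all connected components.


(X, τ) is connected.

Find clopen sets (U ∈ τ with X ∖ U ∈ τ):
  U = ∅, X ∖ U = {89, 90, 91, 92} — both open, so U is clopen.
  U = {89, 90, 91, 92}, X ∖ U = ∅ — both open, so U is clopen.
Only trivial clopens (∅ and X) exist, so (X, τ) is connected.
Compute connected components by grouping points that agree on all clopens:
  component: {89, 90, 91, 92}


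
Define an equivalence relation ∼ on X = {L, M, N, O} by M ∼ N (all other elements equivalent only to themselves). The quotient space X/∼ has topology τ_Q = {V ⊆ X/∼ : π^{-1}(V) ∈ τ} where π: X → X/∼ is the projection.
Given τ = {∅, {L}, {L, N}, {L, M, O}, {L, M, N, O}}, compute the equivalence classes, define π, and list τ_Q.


X/∼ = {[L], [M=N], [O]}; |τ_Q| = 3.

Equivalence classes: [L], [M=N], [O].
Quotient map π: X → X/∼ sends L ↦ [L], M ↦ [M=N], N ↦ [M=N], O ↦ [O].
For each subset V ⊆ X/∼, compute π^{-1}(V) ⊆ X and check whether π^{-1}(V) ∈ τ. V is open in τ_Q iff π^{-1}(V) ∈ τ.
  V = {}: π^{-1}(V) = ∅ ∈ τ ✓.
  V = {[L]}: π^{-1}(V) = {L} ∈ τ ✓.
  V = {[M=N]}: π^{-1}(V) = {M, N} ∉ τ ✗.
  V = {[L], [M=N]}: π^{-1}(V) = {L, M, N} ∉ τ ✗.
  V = {[O]}: π^{-1}(V) = {O} ∉ τ ✗.
  V = {[L], [O]}: π^{-1}(V) = {L, O} ∉ τ ✗.
  V = {[M=N], [O]}: π^{-1}(V) = {M, N, O} ∉ τ ✗.
  V = {[L], [M=N], [O]}: π^{-1}(V) = {L, M, N, O} ∈ τ ✓.
Open sets in the quotient: τ_Q = {{}, {[L]}, {[L], [M=N], [O]}} (3 elements).


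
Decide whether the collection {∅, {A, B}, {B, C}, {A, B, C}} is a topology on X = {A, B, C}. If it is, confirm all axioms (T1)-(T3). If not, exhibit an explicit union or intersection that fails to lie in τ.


τ is NOT a topology on X.

Axiom (T1): ∅ ∈ τ? Yes; X ∈ τ? Yes.
Axiom (T2/T3): check pairwise unions and intersections of members of τ.
Counterexample for (T3): {A, B} ∩ {B, C} = {B} ∉ τ. Therefore τ is NOT a topology.


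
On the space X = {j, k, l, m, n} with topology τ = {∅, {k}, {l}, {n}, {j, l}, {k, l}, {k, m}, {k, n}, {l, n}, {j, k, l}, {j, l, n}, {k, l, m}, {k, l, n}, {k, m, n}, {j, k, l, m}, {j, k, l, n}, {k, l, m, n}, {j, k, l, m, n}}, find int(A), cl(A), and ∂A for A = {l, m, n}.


int(A) = {l, n}, cl(A) = {j, l, m, n}, ∂A = {j, m}.

Closed sets in (X, τ) are complements of opens:
  closed(X, τ) = {∅, {j}, {m}, {n}, {j, l}, {j, m}, {j, n}, {k, m}, {m, n}, {j, k, m}, {j, l, m}, {j, l, n}, {j, m, n}, {k, m, n}, {j, k, l, m}, {j, k, m, n}, {j, l, m, n}, {j, k, l, m, n}}.
int(A) = ⋃ {U ∈ τ : U ⊆ A}. Opens contained in A: ∅, {l}, {n}, {l, n}.
Taking the union of these: int(A) = {l, n}.
cl(A) = ⋂ {C closed : A ⊆ C}. Closed sets containing A: {j, l, m, n}, {j, k, l, m, n}.
Intersecting these: cl(A) = {j, l, m, n}.
∂A = cl(A) ∖ int(A) = {j, l, m, n} ∖ {l, n} = {j, m}.


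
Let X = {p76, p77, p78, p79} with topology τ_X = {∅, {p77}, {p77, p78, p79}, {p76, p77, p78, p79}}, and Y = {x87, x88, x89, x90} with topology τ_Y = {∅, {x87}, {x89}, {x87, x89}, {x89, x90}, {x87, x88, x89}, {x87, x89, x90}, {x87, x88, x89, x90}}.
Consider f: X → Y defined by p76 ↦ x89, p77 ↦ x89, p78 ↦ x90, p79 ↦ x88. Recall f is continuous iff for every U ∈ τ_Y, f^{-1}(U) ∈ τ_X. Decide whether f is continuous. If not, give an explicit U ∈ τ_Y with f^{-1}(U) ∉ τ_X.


f is NOT continuous.

Compute f^{-1}(U) for each U ∈ τ_Y:
  U = ∅: f^{-1}(U) = ∅ ∈ τ_X ✓.
  U = {x87}: f^{-1}(U) = ∅ ∈ τ_X ✓.
  U = {x89}: f^{-1}(U) = {p76, p77} ∉ τ_X ✗.
  U = {x87, x89}: f^{-1}(U) = {p76, p77} ∉ τ_X ✗.
  U = {x89, x90}: f^{-1}(U) = {p76, p77, p78} ∉ τ_X ✗.
  U = {x87, x88, x89}: f^{-1}(U) = {p76, p77, p79} ∉ τ_X ✗.
  U = {x87, x89, x90}: f^{-1}(U) = {p76, p77, p78} ∉ τ_X ✗.
  U = {x87, x88, x89, x90}: f^{-1}(U) = {p76, p77, p78, p79} ∈ τ_X ✓.
Found U = {x89} with f^{-1}(U) = {p76, p77} not in τ_X. Therefore f is NOT continuous.


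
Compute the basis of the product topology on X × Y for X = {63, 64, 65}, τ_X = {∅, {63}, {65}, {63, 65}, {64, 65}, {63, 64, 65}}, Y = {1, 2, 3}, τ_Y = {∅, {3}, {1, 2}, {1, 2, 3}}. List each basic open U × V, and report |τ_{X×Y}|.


Basis B = {∅ × ∅, {63} × {3}, {65} × {3}, {63} × {1, 2}, {63, 65} × {3}, {64, 65} × {3}, {65} × {1, 2}, {63} × {1, 2, 3}, {63, 64, 65} × {3}, {65} × {1, 2, 3}, {63, 65} × {1, 2}, {64, 65} × {1, 2}, {63, 65} × {1, 2, 3}, {63, 64, 65} × {1, 2}, {64, 65} × {1, 2, 3}, {63, 64, 65} × {1, 2, 3}}; |τ_{X×Y}| = 36.

Enumerate products U × V with U ∈ τ_X, V ∈ τ_Y (deduplicated):
  ∅ × ∅ = {} (∅)
  {63} × {3} = {(63,3)}
  {65} × {3} = {(65,3)}
  {63} × {1, 2} = {(63,1), (63,2)}
  {63, 65} × {3} = {(63,3), (65,3)}
  {64, 65} × {3} = {(64,3), (65,3)}
  {65} × {1, 2} = {(65,1), (65,2)}
  {63} × {1, 2, 3} = {(63,1), (63,2), (63,3)}
  {63, 64, 65} × {3} = {(63,3), (64,3), (65,3)}
  {65} × {1, 2, 3} = {(65,1), (65,2), (65,3)}
  {63, 65} × {1, 2} = {(63,1), (63,2), (65,1), (65,2)}
  {64, 65} × {1, 2} = {(64,1), (64,2), (65,1), (65,2)}
  {63, 65} × {1, 2, 3} = {(63,1), (63,2), (63,3), (65,1), (65,2), (65,3)}
  {63, 64, 65} × {1, 2} = {(63,1), (63,2), (64,1), (64,2), (65,1), (65,2)}
  {64, 65} × {1, 2, 3} = {(64,1), (64,2), (64,3), (65,1), (65,2), (65,3)}
  {63, 64, 65} × {1, 2, 3} = {(63,1), (63,2), (63,3), (64,1), (64,2), (64,3), (65,1), (65,2), (65,3)}
These 16 distinct sets form the basis B.
Close under arbitrary unions to get τ_{X×Y}; counting gives |τ_{X×Y}| = 36.


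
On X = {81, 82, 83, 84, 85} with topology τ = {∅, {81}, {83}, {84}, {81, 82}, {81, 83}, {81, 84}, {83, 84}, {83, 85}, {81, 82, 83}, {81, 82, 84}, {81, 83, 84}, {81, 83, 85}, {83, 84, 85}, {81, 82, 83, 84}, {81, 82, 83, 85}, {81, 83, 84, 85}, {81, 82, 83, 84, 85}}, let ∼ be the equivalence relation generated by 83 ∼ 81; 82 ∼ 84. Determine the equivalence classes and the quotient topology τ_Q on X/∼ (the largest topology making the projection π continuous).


X/∼ = {[81=83], [82=84], [85]}; |τ_Q| = 5.

Equivalence classes: [81=83], [82=84], [85].
Quotient map π: X → X/∼ sends 81 ↦ [81=83], 82 ↦ [82=84], 83 ↦ [81=83], 84 ↦ [82=84], 85 ↦ [85].
For each subset V ⊆ X/∼, compute π^{-1}(V) ⊆ X and check whether π^{-1}(V) ∈ τ. V is open in τ_Q iff π^{-1}(V) ∈ τ.
  V = {}: π^{-1}(V) = ∅ ∈ τ ✓.
  V = {[81=83]}: π^{-1}(V) = {81, 83} ∈ τ ✓.
  V = {[82=84]}: π^{-1}(V) = {82, 84} ∉ τ ✗.
  V = {[81=83], [82=84]}: π^{-1}(V) = {81, 82, 83, 84} ∈ τ ✓.
  V = {[85]}: π^{-1}(V) = {85} ∉ τ ✗.
  V = {[81=83], [85]}: π^{-1}(V) = {81, 83, 85} ∈ τ ✓.
  V = {[82=84], [85]}: π^{-1}(V) = {82, 84, 85} ∉ τ ✗.
  V = {[81=83], [82=84], [85]}: π^{-1}(V) = {81, 82, 83, 84, 85} ∈ τ ✓.
Open sets in the quotient: τ_Q = {{}, {[81=83]}, {[81=83], [82=84]}, {[81=83], [85]}, {[81=83], [82=84], [85]}} (5 elements).


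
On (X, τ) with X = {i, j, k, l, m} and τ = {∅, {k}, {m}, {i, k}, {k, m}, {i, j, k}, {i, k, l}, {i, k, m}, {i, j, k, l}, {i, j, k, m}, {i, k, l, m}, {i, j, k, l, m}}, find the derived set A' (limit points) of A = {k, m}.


A' = {i, j, l}

For each x ∈ X, list the open sets U ∈ τ with x ∈ U, then check whether U ∩ (A ∖ {x}) ≠ ∅ for every such U.
  x = i: opens ∋ x are {i, k}, {i, j, k}, {i, k, l}, {i, k, m}, {i, j, k, l}, {i, j, k, m}, {i, k, l, m}, {i, j, k, l, m}; each meets A ∖ {i}, so x IS a limit point.
  x = j: opens ∋ x are {i, j, k}, {i, j, k, l}, {i, j, k, m}, {i, j, k, l, m}; each meets A ∖ {j}, so x IS a limit point.
  x = k: open {k} ∋ x has {k} ∩ (A ∖ {k}) = ∅, so x is NOT a limit point.
  x = l: opens ∋ x are {i, k, l}, {i, j, k, l}, {i, k, l, m}, {i, j, k, l, m}; each meets A ∖ {l}, so x IS a limit point.
  x = m: open {m} ∋ x has {m} ∩ (A ∖ {m}) = ∅, so x is NOT a limit point.
Collecting: A' = {i, j, l}.


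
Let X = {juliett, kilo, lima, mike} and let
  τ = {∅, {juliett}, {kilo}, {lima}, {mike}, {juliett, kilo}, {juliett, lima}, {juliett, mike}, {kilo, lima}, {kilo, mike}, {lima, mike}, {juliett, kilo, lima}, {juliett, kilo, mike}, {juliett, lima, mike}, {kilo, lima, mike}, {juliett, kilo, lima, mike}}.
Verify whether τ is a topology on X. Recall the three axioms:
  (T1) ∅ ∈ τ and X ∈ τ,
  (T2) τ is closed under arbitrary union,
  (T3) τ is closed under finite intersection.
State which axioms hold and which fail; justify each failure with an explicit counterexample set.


τ IS a topology on X.

Axiom (T1): ∅ ∈ τ? Yes; X ∈ τ? Yes.
Axiom (T2/T3): check pairwise unions and intersections of members of τ.
All pairwise intersections and unions checked — each lies in τ. Therefore τ satisfies (T1), (T2), (T3): it IS a topology on X.


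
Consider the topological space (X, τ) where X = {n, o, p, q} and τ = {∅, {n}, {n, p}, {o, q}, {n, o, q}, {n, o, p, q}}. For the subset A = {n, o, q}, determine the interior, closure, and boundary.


int(A) = {n, o, q}, cl(A) = {n, o, p, q}, ∂A = {p}.

Closed sets in (X, τ) are complements of opens:
  closed(X, τ) = {∅, {p}, {n, p}, {o, q}, {o, p, q}, {n, o, p, q}}.
int(A) = ⋃ {U ∈ τ : U ⊆ A}. Opens contained in A: ∅, {n}, {o, q}, {n, o, q}.
Taking the union of these: int(A) = {n, o, q}.
cl(A) = ⋂ {C closed : A ⊆ C}. Closed sets containing A: {n, o, p, q}.
Intersecting these: cl(A) = {n, o, p, q}.
∂A = cl(A) ∖ int(A) = {n, o, p, q} ∖ {n, o, q} = {p}.


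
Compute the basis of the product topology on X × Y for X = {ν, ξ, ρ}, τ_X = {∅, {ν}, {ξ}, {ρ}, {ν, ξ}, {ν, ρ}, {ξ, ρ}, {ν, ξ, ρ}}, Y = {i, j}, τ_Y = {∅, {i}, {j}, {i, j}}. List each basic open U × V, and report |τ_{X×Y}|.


Basis B = {∅ × ∅, {ν} × {i}, {ν} × {j}, {ξ} × {i}, {ξ} × {j}, {ρ} × {i}, {ρ} × {j}, {ν} × {i, j}, {ν, ξ} × {i}, {ν, ρ} × {i}, {ν, ξ} × {j}, {ν, ρ} × {j}, {ξ} × {i, j}, {ξ, ρ} × {i}, {ξ, ρ} × {j}, {ρ} × {i, j}, {ν, ξ, ρ} × {i}, {ν, ξ, ρ} × {j}, {ν, ξ} × {i, j}, {ν, ρ} × {i, j}, {ξ, ρ} × {i, j}, {ν, ξ, ρ} × {i, j}}; |τ_{X×Y}| = 64.

Enumerate products U × V with U ∈ τ_X, V ∈ τ_Y (deduplicated):
  ∅ × ∅ = {} (∅)
  {ν} × {i} = {(ν,i)}
  {ν} × {j} = {(ν,j)}
  {ξ} × {i} = {(ξ,i)}
  {ξ} × {j} = {(ξ,j)}
  {ρ} × {i} = {(ρ,i)}
  {ρ} × {j} = {(ρ,j)}
  {ν} × {i, j} = {(ν,i), (ν,j)}
  {ν, ξ} × {i} = {(ν,i), (ξ,i)}
  {ν, ρ} × {i} = {(ν,i), (ρ,i)}
  {ν, ξ} × {j} = {(ν,j), (ξ,j)}
  {ν, ρ} × {j} = {(ν,j), (ρ,j)}
  {ξ} × {i, j} = {(ξ,i), (ξ,j)}
  {ξ, ρ} × {i} = {(ξ,i), (ρ,i)}
  {ξ, ρ} × {j} = {(ξ,j), (ρ,j)}
  {ρ} × {i, j} = {(ρ,i), (ρ,j)}
  {ν, ξ, ρ} × {i} = {(ν,i), (ξ,i), (ρ,i)}
  {ν, ξ, ρ} × {j} = {(ν,j), (ξ,j), (ρ,j)}
  {ν, ξ} × {i, j} = {(ν,i), (ν,j), (ξ,i), (ξ,j)}
  {ν, ρ} × {i, j} = {(ν,i), (ν,j), (ρ,i), (ρ,j)}
  {ξ, ρ} × {i, j} = {(ξ,i), (ξ,j), (ρ,i), (ρ,j)}
  {ν, ξ, ρ} × {i, j} = {(ν,i), (ν,j), (ξ,i), (ξ,j), (ρ,i), (ρ,j)}
These 22 distinct sets form the basis B.
Close under arbitrary unions to get τ_{X×Y}; counting gives |τ_{X×Y}| = 64.


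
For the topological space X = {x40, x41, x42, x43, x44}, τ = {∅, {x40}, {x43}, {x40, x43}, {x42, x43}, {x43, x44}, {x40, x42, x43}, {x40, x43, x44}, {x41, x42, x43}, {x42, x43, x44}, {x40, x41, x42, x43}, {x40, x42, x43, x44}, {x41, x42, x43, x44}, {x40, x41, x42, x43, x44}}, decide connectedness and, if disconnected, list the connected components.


(X, τ) is disconnected; components = [{x40}, {x41, x42, x43, x44}].

Find clopen sets (U ∈ τ with X ∖ U ∈ τ):
  U = ∅, X ∖ U = {x40, x41, x42, x43, x44} — both open, so U is clopen.
  U = {x40}, X ∖ U = {x41, x42, x43, x44} — both open, so U is clopen.
  U = {x41, x42, x43, x44}, X ∖ U = {x40} — both open, so U is clopen.
  U = {x40, x41, x42, x43, x44}, X ∖ U = ∅ — both open, so U is clopen.
Nontrivial clopen(s) exist: e.g. {x41, x42, x43, x44}. So (X, τ) is disconnected.
Compute connected components by grouping points that agree on all clopens:
  component: {x40}
  component: {x41, x42, x43, x44}


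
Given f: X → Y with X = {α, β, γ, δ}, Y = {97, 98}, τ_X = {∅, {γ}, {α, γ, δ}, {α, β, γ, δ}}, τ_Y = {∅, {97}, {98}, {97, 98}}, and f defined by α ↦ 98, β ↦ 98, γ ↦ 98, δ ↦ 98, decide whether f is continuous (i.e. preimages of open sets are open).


f IS continuous.

Compute f^{-1}(U) for each U ∈ τ_Y:
  U = ∅: f^{-1}(U) = ∅ ∈ τ_X ✓.
  U = {97}: f^{-1}(U) = ∅ ∈ τ_X ✓.
  U = {98}: f^{-1}(U) = {α, β, γ, δ} ∈ τ_X ✓.
  U = {97, 98}: f^{-1}(U) = {α, β, γ, δ} ∈ τ_X ✓.
Every preimage lies in τ_X, so f IS continuous.


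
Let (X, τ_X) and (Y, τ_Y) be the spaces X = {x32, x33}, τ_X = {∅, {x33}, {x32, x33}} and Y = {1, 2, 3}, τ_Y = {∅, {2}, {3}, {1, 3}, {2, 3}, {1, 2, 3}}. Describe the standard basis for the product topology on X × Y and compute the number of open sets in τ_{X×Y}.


Basis B = {∅ × ∅, {x33} × {2}, {x33} × {3}, {x32, x33} × {2}, {x32, x33} × {3}, {x33} × {1, 3}, {x33} × {2, 3}, {x33} × {1, 2, 3}, {x32, x33} × {1, 3}, {x32, x33} × {2, 3}, {x32, x33} × {1, 2, 3}}; |τ_{X×Y}| = 18.

Enumerate products U × V with U ∈ τ_X, V ∈ τ_Y (deduplicated):
  ∅ × ∅ = {} (∅)
  {x33} × {2} = {(x33,2)}
  {x33} × {3} = {(x33,3)}
  {x32, x33} × {2} = {(x32,2), (x33,2)}
  {x32, x33} × {3} = {(x32,3), (x33,3)}
  {x33} × {1, 3} = {(x33,1), (x33,3)}
  {x33} × {2, 3} = {(x33,2), (x33,3)}
  {x33} × {1, 2, 3} = {(x33,1), (x33,2), (x33,3)}
  {x32, x33} × {1, 3} = {(x32,1), (x32,3), (x33,1), (x33,3)}
  {x32, x33} × {2, 3} = {(x32,2), (x32,3), (x33,2), (x33,3)}
  {x32, x33} × {1, 2, 3} = {(x32,1), (x32,2), (x32,3), (x33,1), (x33,2), (x33,3)}
These 11 distinct sets form the basis B.
Close under arbitrary unions to get τ_{X×Y}; counting gives |τ_{X×Y}| = 18.


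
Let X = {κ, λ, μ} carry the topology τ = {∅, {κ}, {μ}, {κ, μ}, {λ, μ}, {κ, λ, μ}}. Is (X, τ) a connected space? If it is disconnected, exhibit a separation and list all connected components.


(X, τ) is disconnected; components = [{κ}, {λ, μ}].

Find clopen sets (U ∈ τ with X ∖ U ∈ τ):
  U = ∅, X ∖ U = {κ, λ, μ} — both open, so U is clopen.
  U = {κ}, X ∖ U = {λ, μ} — both open, so U is clopen.
  U = {λ, μ}, X ∖ U = {κ} — both open, so U is clopen.
  U = {κ, λ, μ}, X ∖ U = ∅ — both open, so U is clopen.
Nontrivial clopen(s) exist: e.g. {κ}. So (X, τ) is disconnected.
Compute connected components by grouping points that agree on all clopens:
  component: {κ}
  component: {λ, μ}


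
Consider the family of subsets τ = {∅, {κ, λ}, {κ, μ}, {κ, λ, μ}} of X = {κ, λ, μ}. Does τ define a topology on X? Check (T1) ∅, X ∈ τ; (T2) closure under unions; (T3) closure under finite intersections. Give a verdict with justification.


τ is NOT a topology on X.

Axiom (T1): ∅ ∈ τ? Yes; X ∈ τ? Yes.
Axiom (T2/T3): check pairwise unions and intersections of members of τ.
Counterexample for (T3): {κ, λ} ∩ {κ, μ} = {κ} ∉ τ. Therefore τ is NOT a topology.


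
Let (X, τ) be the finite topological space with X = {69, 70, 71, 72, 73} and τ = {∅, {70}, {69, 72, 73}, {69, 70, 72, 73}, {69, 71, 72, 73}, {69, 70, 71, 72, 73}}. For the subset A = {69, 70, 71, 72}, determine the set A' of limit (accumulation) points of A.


A' = {69, 71, 72, 73}

For each x ∈ X, list the open sets U ∈ τ with x ∈ U, then check whether U ∩ (A ∖ {x}) ≠ ∅ for every such U.
  x = 69: opens ∋ x are {69, 72, 73}, {69, 70, 72, 73}, {69, 71, 72, 73}, {69, 70, 71, 72, 73}; each meets A ∖ {69}, so x IS a limit point.
  x = 70: open {70} ∋ x has {70} ∩ (A ∖ {70}) = ∅, so x is NOT a limit point.
  x = 71: opens ∋ x are {69, 71, 72, 73}, {69, 70, 71, 72, 73}; each meets A ∖ {71}, so x IS a limit point.
  x = 72: opens ∋ x are {69, 72, 73}, {69, 70, 72, 73}, {69, 71, 72, 73}, {69, 70, 71, 72, 73}; each meets A ∖ {72}, so x IS a limit point.
  x = 73: opens ∋ x are {69, 72, 73}, {69, 70, 72, 73}, {69, 71, 72, 73}, {69, 70, 71, 72, 73}; each meets A ∖ {73}, so x IS a limit point.
Collecting: A' = {69, 71, 72, 73}.


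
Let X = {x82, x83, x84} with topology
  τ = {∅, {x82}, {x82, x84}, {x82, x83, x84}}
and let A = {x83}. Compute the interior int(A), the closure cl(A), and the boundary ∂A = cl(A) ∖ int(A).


int(A) = ∅, cl(A) = {x83}, ∂A = {x83}.

Closed sets in (X, τ) are complements of opens:
  closed(X, τ) = {∅, {x83}, {x83, x84}, {x82, x83, x84}}.
int(A) = ⋃ {U ∈ τ : U ⊆ A}. Opens contained in A: ∅.
Taking the union of these: int(A) = ∅.
cl(A) = ⋂ {C closed : A ⊆ C}. Closed sets containing A: {x83}, {x83, x84}, {x82, x83, x84}.
Intersecting these: cl(A) = {x83}.
∂A = cl(A) ∖ int(A) = {x83} ∖ ∅ = {x83}.


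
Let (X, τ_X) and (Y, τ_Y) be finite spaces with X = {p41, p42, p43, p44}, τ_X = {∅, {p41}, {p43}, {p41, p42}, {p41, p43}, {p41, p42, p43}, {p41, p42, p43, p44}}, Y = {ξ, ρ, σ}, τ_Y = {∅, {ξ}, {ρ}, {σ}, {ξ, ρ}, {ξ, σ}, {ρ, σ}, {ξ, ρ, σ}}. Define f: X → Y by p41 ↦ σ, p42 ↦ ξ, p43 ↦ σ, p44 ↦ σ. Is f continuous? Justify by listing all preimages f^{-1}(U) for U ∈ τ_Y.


f is NOT continuous.

Compute f^{-1}(U) for each U ∈ τ_Y:
  U = ∅: f^{-1}(U) = ∅ ∈ τ_X ✓.
  U = {ξ}: f^{-1}(U) = {p42} ∉ τ_X ✗.
  U = {ρ}: f^{-1}(U) = ∅ ∈ τ_X ✓.
  U = {σ}: f^{-1}(U) = {p41, p43, p44} ∉ τ_X ✗.
  U = {ξ, ρ}: f^{-1}(U) = {p42} ∉ τ_X ✗.
  U = {ξ, σ}: f^{-1}(U) = {p41, p42, p43, p44} ∈ τ_X ✓.
  U = {ρ, σ}: f^{-1}(U) = {p41, p43, p44} ∉ τ_X ✗.
  U = {ξ, ρ, σ}: f^{-1}(U) = {p41, p42, p43, p44} ∈ τ_X ✓.
Found U = {ξ} with f^{-1}(U) = {p42} not in τ_X. Therefore f is NOT continuous.


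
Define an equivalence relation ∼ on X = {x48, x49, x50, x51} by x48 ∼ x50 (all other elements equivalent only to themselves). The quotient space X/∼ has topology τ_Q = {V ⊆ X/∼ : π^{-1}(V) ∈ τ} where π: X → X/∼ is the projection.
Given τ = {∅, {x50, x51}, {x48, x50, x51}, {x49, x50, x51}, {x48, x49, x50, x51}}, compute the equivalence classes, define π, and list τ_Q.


X/∼ = {[x48=x50], [x49], [x51]}; |τ_Q| = 3.

Equivalence classes: [x48=x50], [x49], [x51].
Quotient map π: X → X/∼ sends x48 ↦ [x48=x50], x49 ↦ [x49], x50 ↦ [x48=x50], x51 ↦ [x51].
For each subset V ⊆ X/∼, compute π^{-1}(V) ⊆ X and check whether π^{-1}(V) ∈ τ. V is open in τ_Q iff π^{-1}(V) ∈ τ.
  V = {}: π^{-1}(V) = ∅ ∈ τ ✓.
  V = {[x48=x50]}: π^{-1}(V) = {x48, x50} ∉ τ ✗.
  V = {[x49]}: π^{-1}(V) = {x49} ∉ τ ✗.
  V = {[x48=x50], [x49]}: π^{-1}(V) = {x48, x49, x50} ∉ τ ✗.
  V = {[x51]}: π^{-1}(V) = {x51} ∉ τ ✗.
  V = {[x48=x50], [x51]}: π^{-1}(V) = {x48, x50, x51} ∈ τ ✓.
  V = {[x49], [x51]}: π^{-1}(V) = {x49, x51} ∉ τ ✗.
  V = {[x48=x50], [x49], [x51]}: π^{-1}(V) = {x48, x49, x50, x51} ∈ τ ✓.
Open sets in the quotient: τ_Q = {{}, {[x48=x50], [x51]}, {[x48=x50], [x49], [x51]}} (3 elements).


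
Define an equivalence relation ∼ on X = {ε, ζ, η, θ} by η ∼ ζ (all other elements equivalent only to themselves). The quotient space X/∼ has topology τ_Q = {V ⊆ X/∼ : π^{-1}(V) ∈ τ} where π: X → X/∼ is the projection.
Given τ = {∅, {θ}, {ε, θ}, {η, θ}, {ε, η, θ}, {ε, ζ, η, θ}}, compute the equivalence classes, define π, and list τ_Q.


X/∼ = {[ε], [ζ=η], [θ]}; |τ_Q| = 4.

Equivalence classes: [ε], [ζ=η], [θ].
Quotient map π: X → X/∼ sends ε ↦ [ε], ζ ↦ [ζ=η], η ↦ [ζ=η], θ ↦ [θ].
For each subset V ⊆ X/∼, compute π^{-1}(V) ⊆ X and check whether π^{-1}(V) ∈ τ. V is open in τ_Q iff π^{-1}(V) ∈ τ.
  V = {}: π^{-1}(V) = ∅ ∈ τ ✓.
  V = {[ε]}: π^{-1}(V) = {ε} ∉ τ ✗.
  V = {[ζ=η]}: π^{-1}(V) = {ζ, η} ∉ τ ✗.
  V = {[ε], [ζ=η]}: π^{-1}(V) = {ε, ζ, η} ∉ τ ✗.
  V = {[θ]}: π^{-1}(V) = {θ} ∈ τ ✓.
  V = {[ε], [θ]}: π^{-1}(V) = {ε, θ} ∈ τ ✓.
  V = {[ζ=η], [θ]}: π^{-1}(V) = {ζ, η, θ} ∉ τ ✗.
  V = {[ε], [ζ=η], [θ]}: π^{-1}(V) = {ε, ζ, η, θ} ∈ τ ✓.
Open sets in the quotient: τ_Q = {{}, {[θ]}, {[ε], [θ]}, {[ε], [ζ=η], [θ]}} (4 elements).


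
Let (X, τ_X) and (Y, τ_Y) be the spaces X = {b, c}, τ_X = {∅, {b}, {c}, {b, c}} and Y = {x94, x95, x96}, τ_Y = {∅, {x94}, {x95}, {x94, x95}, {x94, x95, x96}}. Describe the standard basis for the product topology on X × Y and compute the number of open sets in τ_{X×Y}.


Basis B = {∅ × ∅, {b} × {x94}, {b} × {x95}, {c} × {x94}, {c} × {x95}, {b} × {x94, x95}, {b, c} × {x94}, {b, c} × {x95}, {c} × {x94, x95}, {b} × {x94, x95, x96}, {c} × {x94, x95, x96}, {b, c} × {x94, x95}, {b, c} × {x94, x95, x96}}; |τ_{X×Y}| = 25.

Enumerate products U × V with U ∈ τ_X, V ∈ τ_Y (deduplicated):
  ∅ × ∅ = {} (∅)
  {b} × {x94} = {(b,x94)}
  {b} × {x95} = {(b,x95)}
  {c} × {x94} = {(c,x94)}
  {c} × {x95} = {(c,x95)}
  {b} × {x94, x95} = {(b,x94), (b,x95)}
  {b, c} × {x94} = {(b,x94), (c,x94)}
  {b, c} × {x95} = {(b,x95), (c,x95)}
  {c} × {x94, x95} = {(c,x94), (c,x95)}
  {b} × {x94, x95, x96} = {(b,x94), (b,x95), (b,x96)}
  {c} × {x94, x95, x96} = {(c,x94), (c,x95), (c,x96)}
  {b, c} × {x94, x95} = {(b,x94), (b,x95), (c,x94), (c,x95)}
  {b, c} × {x94, x95, x96} = {(b,x94), (b,x95), (b,x96), (c,x94), (c,x95), (c,x96)}
These 13 distinct sets form the basis B.
Close under arbitrary unions to get τ_{X×Y}; counting gives |τ_{X×Y}| = 25.


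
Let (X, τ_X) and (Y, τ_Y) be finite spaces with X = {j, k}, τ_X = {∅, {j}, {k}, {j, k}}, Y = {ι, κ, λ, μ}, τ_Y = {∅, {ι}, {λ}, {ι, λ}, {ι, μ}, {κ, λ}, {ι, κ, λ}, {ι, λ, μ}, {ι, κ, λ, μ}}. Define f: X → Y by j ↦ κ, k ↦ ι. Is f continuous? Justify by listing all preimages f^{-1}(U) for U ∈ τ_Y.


f IS continuous.

Compute f^{-1}(U) for each U ∈ τ_Y:
  U = ∅: f^{-1}(U) = ∅ ∈ τ_X ✓.
  U = {ι}: f^{-1}(U) = {k} ∈ τ_X ✓.
  U = {λ}: f^{-1}(U) = ∅ ∈ τ_X ✓.
  U = {ι, λ}: f^{-1}(U) = {k} ∈ τ_X ✓.
  U = {ι, μ}: f^{-1}(U) = {k} ∈ τ_X ✓.
  U = {κ, λ}: f^{-1}(U) = {j} ∈ τ_X ✓.
  U = {ι, κ, λ}: f^{-1}(U) = {j, k} ∈ τ_X ✓.
  U = {ι, λ, μ}: f^{-1}(U) = {k} ∈ τ_X ✓.
  U = {ι, κ, λ, μ}: f^{-1}(U) = {j, k} ∈ τ_X ✓.
Every preimage lies in τ_X, so f IS continuous.


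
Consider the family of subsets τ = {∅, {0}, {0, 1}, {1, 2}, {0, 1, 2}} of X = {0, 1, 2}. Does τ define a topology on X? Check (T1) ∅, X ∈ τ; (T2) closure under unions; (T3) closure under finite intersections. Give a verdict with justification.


τ is NOT a topology on X.

Axiom (T1): ∅ ∈ τ? Yes; X ∈ τ? Yes.
Axiom (T2/T3): check pairwise unions and intersections of members of τ.
Counterexample for (T3): {0, 1} ∩ {1, 2} = {1} ∉ τ. Therefore τ is NOT a topology.


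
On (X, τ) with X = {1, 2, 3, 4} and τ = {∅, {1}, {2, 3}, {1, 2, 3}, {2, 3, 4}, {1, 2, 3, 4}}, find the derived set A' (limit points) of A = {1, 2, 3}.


A' = {2, 3, 4}

For each x ∈ X, list the open sets U ∈ τ with x ∈ U, then check whether U ∩ (A ∖ {x}) ≠ ∅ for every such U.
  x = 1: open {1} ∋ x has {1} ∩ (A ∖ {1}) = ∅, so x is NOT a limit point.
  x = 2: opens ∋ x are {2, 3}, {1, 2, 3}, {2, 3, 4}, {1, 2, 3, 4}; each meets A ∖ {2}, so x IS a limit point.
  x = 3: opens ∋ x are {2, 3}, {1, 2, 3}, {2, 3, 4}, {1, 2, 3, 4}; each meets A ∖ {3}, so x IS a limit point.
  x = 4: opens ∋ x are {2, 3, 4}, {1, 2, 3, 4}; each meets A ∖ {4}, so x IS a limit point.
Collecting: A' = {2, 3, 4}.


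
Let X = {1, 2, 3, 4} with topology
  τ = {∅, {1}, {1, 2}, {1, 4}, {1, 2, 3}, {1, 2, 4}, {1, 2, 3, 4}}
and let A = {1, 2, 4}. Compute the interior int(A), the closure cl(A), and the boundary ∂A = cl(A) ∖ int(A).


int(A) = {1, 2, 4}, cl(A) = {1, 2, 3, 4}, ∂A = {3}.

Closed sets in (X, τ) are complements of opens:
  closed(X, τ) = {∅, {3}, {4}, {2, 3}, {3, 4}, {2, 3, 4}, {1, 2, 3, 4}}.
int(A) = ⋃ {U ∈ τ : U ⊆ A}. Opens contained in A: ∅, {1}, {1, 2}, {1, 4}, {1, 2, 4}.
Taking the union of these: int(A) = {1, 2, 4}.
cl(A) = ⋂ {C closed : A ⊆ C}. Closed sets containing A: {1, 2, 3, 4}.
Intersecting these: cl(A) = {1, 2, 3, 4}.
∂A = cl(A) ∖ int(A) = {1, 2, 3, 4} ∖ {1, 2, 4} = {3}.


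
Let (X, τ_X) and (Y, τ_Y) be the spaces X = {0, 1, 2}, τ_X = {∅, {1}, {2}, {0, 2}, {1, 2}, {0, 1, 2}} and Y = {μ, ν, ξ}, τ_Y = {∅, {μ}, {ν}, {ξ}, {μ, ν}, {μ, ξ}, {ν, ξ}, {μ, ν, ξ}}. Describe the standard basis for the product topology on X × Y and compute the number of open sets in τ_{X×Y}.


Basis B = {∅ × ∅, {1} × {μ}, {1} × {ν}, {1} × {ξ}, {2} × {μ}, {2} × {ν}, {2} × {ξ}, {0, 2} × {μ}, {0, 2} × {ν}, {0, 2} × {ξ}, {1} × {μ, ν}, {1} × {μ, ξ}, {1, 2} × {μ}, {1} × {ν, ξ}, {1, 2} × {ν}, {1, 2} × {ξ}, {2} × {μ, ν}, {2} × {μ, ξ}, {2} × {ν, ξ}, {0, 1, 2} × {μ}, {0, 1, 2} × {ν}, {0, 1, 2} × {ξ}, {1} × {μ, ν, ξ}, {2} × {μ, ν, ξ}, {0, 2} × {μ, ν}, {0, 2} × {μ, ξ}, {0, 2} × {ν, ξ}, {1, 2} × {μ, ν}, {1, 2} × {μ, ξ}, {1, 2} × {ν, ξ}, {0, 2} × {μ, ν, ξ}, {0, 1, 2} × {μ, ν}, {0, 1, 2} × {μ, ξ}, {0, 1, 2} × {ν, ξ}, {1, 2} × {μ, ν, ξ}, {0, 1, 2} × {μ, ν, ξ}}; |τ_{X×Y}| = 216.

Enumerate products U × V with U ∈ τ_X, V ∈ τ_Y (deduplicated):
  ∅ × ∅ = {} (∅)
  {1} × {μ} = {(1,μ)}
  {1} × {ν} = {(1,ν)}
  {1} × {ξ} = {(1,ξ)}
  {2} × {μ} = {(2,μ)}
  {2} × {ν} = {(2,ν)}
  {2} × {ξ} = {(2,ξ)}
  {0, 2} × {μ} = {(0,μ), (2,μ)}
  {0, 2} × {ν} = {(0,ν), (2,ν)}
  {0, 2} × {ξ} = {(0,ξ), (2,ξ)}
  {1} × {μ, ν} = {(1,μ), (1,ν)}
  {1} × {μ, ξ} = {(1,μ), (1,ξ)}
  {1, 2} × {μ} = {(1,μ), (2,μ)}
  {1} × {ν, ξ} = {(1,ν), (1,ξ)}
  {1, 2} × {ν} = {(1,ν), (2,ν)}
  {1, 2} × {ξ} = {(1,ξ), (2,ξ)}
  {2} × {μ, ν} = {(2,μ), (2,ν)}
  {2} × {μ, ξ} = {(2,μ), (2,ξ)}
  {2} × {ν, ξ} = {(2,ν), (2,ξ)}
  {0, 1, 2} × {μ} = {(0,μ), (1,μ), (2,μ)}
  {0, 1, 2} × {ν} = {(0,ν), (1,ν), (2,ν)}
  {0, 1, 2} × {ξ} = {(0,ξ), (1,ξ), (2,ξ)}
  {1} × {μ, ν, ξ} = {(1,μ), (1,ν), (1,ξ)}
  {2} × {μ, ν, ξ} = {(2,μ), (2,ν), (2,ξ)}
  {0, 2} × {μ, ν} = {(0,μ), (0,ν), (2,μ), (2,ν)}
  {0, 2} × {μ, ξ} = {(0,μ), (0,ξ), (2,μ), (2,ξ)}
  {0, 2} × {ν, ξ} = {(0,ν), (0,ξ), (2,ν), (2,ξ)}
  {1, 2} × {μ, ν} = {(1,μ), (1,ν), (2,μ), (2,ν)}
  {1, 2} × {μ, ξ} = {(1,μ), (1,ξ), (2,μ), (2,ξ)}
  {1, 2} × {ν, ξ} = {(1,ν), (1,ξ), (2,ν), (2,ξ)}
  {0, 2} × {μ, ν, ξ} = {(0,μ), (0,ν), (0,ξ), (2,μ), (2,ν), (2,ξ)}
  {0, 1, 2} × {μ, ν} = {(0,μ), (0,ν), (1,μ), (1,ν), (2,μ), (2,ν)}
  {0, 1, 2} × {μ, ξ} = {(0,μ), (0,ξ), (1,μ), (1,ξ), (2,μ), (2,ξ)}
  {0, 1, 2} × {ν, ξ} = {(0,ν), (0,ξ), (1,ν), (1,ξ), (2,ν), (2,ξ)}
  {1, 2} × {μ, ν, ξ} = {(1,μ), (1,ν), (1,ξ), (2,μ), (2,ν), (2,ξ)}
  {0, 1, 2} × {μ, ν, ξ} = {(0,μ), (0,ν), (0,ξ), (1,μ), (1,ν), (1,ξ), (2,μ), (2,ν), (2,ξ)}
These 36 distinct sets form the basis B.
Close under arbitrary unions to get τ_{X×Y}; counting gives |τ_{X×Y}| = 216.


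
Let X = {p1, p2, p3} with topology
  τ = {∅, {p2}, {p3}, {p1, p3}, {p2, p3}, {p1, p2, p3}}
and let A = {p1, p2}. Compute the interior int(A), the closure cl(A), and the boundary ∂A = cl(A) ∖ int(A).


int(A) = {p2}, cl(A) = {p1, p2}, ∂A = {p1}.

Closed sets in (X, τ) are complements of opens:
  closed(X, τ) = {∅, {p1}, {p2}, {p1, p2}, {p1, p3}, {p1, p2, p3}}.
int(A) = ⋃ {U ∈ τ : U ⊆ A}. Opens contained in A: ∅, {p2}.
Taking the union of these: int(A) = {p2}.
cl(A) = ⋂ {C closed : A ⊆ C}. Closed sets containing A: {p1, p2}, {p1, p2, p3}.
Intersecting these: cl(A) = {p1, p2}.
∂A = cl(A) ∖ int(A) = {p1, p2} ∖ {p2} = {p1}.


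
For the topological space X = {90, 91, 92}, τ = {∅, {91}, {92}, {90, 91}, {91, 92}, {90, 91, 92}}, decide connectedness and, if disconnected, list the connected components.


(X, τ) is disconnected; components = [{92}, {90, 91}].

Find clopen sets (U ∈ τ with X ∖ U ∈ τ):
  U = ∅, X ∖ U = {90, 91, 92} — both open, so U is clopen.
  U = {92}, X ∖ U = {90, 91} — both open, so U is clopen.
  U = {90, 91}, X ∖ U = {92} — both open, so U is clopen.
  U = {90, 91, 92}, X ∖ U = ∅ — both open, so U is clopen.
Nontrivial clopen(s) exist: e.g. {92}. So (X, τ) is disconnected.
Compute connected components by grouping points that agree on all clopens:
  component: {92}
  component: {90, 91}


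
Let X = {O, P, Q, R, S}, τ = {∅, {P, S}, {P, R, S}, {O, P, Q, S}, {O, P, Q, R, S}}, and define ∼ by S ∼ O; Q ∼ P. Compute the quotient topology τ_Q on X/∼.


X/∼ = {[O=S], [P=Q], [R]}; |τ_Q| = 3.

Equivalence classes: [O=S], [P=Q], [R].
Quotient map π: X → X/∼ sends O ↦ [O=S], P ↦ [P=Q], Q ↦ [P=Q], R ↦ [R], S ↦ [O=S].
For each subset V ⊆ X/∼, compute π^{-1}(V) ⊆ X and check whether π^{-1}(V) ∈ τ. V is open in τ_Q iff π^{-1}(V) ∈ τ.
  V = {}: π^{-1}(V) = ∅ ∈ τ ✓.
  V = {[O=S]}: π^{-1}(V) = {O, S} ∉ τ ✗.
  V = {[P=Q]}: π^{-1}(V) = {P, Q} ∉ τ ✗.
  V = {[O=S], [P=Q]}: π^{-1}(V) = {O, P, Q, S} ∈ τ ✓.
  V = {[R]}: π^{-1}(V) = {R} ∉ τ ✗.
  V = {[O=S], [R]}: π^{-1}(V) = {O, R, S} ∉ τ ✗.
  V = {[P=Q], [R]}: π^{-1}(V) = {P, Q, R} ∉ τ ✗.
  V = {[O=S], [P=Q], [R]}: π^{-1}(V) = {O, P, Q, R, S} ∈ τ ✓.
Open sets in the quotient: τ_Q = {{}, {[O=S], [P=Q]}, {[O=S], [P=Q], [R]}} (3 elements).


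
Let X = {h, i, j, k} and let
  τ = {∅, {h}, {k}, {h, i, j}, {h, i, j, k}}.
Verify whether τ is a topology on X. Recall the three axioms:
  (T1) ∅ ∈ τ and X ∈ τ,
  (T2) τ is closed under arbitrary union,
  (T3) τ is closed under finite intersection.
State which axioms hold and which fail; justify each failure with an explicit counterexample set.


τ is NOT a topology on X.

Axiom (T1): ∅ ∈ τ? Yes; X ∈ τ? Yes.
Axiom (T2/T3): check pairwise unions and intersections of members of τ.
Counterexample for (T2): {h} ∪ {k} = {h, k} ∉ τ. Therefore τ is NOT a topology.


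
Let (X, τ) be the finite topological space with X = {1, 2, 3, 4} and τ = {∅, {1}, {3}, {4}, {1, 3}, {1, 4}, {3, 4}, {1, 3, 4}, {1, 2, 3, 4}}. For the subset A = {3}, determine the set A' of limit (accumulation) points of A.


A' = {2}

For each x ∈ X, list the open sets U ∈ τ with x ∈ U, then check whether U ∩ (A ∖ {x}) ≠ ∅ for every such U.
  x = 1: open {1} ∋ x has {1} ∩ (A ∖ {1}) = ∅, so x is NOT a limit point.
  x = 2: opens ∋ x are {1, 2, 3, 4}; each meets A ∖ {2}, so x IS a limit point.
  x = 3: open {3} ∋ x has {3} ∩ (A ∖ {3}) = ∅, so x is NOT a limit point.
  x = 4: open {4} ∋ x has {4} ∩ (A ∖ {4}) = ∅, so x is NOT a limit point.
Collecting: A' = {2}.


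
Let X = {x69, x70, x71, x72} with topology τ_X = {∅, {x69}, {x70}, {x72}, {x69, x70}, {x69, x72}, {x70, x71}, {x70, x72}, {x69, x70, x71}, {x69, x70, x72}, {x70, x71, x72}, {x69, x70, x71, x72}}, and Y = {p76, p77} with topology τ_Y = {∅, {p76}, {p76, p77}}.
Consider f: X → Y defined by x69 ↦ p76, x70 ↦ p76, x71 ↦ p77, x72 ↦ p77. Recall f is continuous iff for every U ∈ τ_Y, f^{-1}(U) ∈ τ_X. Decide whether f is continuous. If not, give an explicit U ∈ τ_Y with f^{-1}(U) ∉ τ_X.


f IS continuous.

Compute f^{-1}(U) for each U ∈ τ_Y:
  U = ∅: f^{-1}(U) = ∅ ∈ τ_X ✓.
  U = {p76}: f^{-1}(U) = {x69, x70} ∈ τ_X ✓.
  U = {p76, p77}: f^{-1}(U) = {x69, x70, x71, x72} ∈ τ_X ✓.
Every preimage lies in τ_X, so f IS continuous.


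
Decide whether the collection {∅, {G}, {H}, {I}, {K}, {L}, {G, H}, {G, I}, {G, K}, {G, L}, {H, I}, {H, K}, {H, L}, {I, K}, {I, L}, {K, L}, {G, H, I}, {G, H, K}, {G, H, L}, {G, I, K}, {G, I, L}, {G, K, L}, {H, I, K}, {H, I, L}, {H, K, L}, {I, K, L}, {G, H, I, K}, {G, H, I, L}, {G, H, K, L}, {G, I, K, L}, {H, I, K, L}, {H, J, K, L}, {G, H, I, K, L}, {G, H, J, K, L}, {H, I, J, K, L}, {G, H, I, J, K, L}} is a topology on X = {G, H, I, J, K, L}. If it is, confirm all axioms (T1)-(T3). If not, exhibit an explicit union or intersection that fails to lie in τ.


τ IS a topology on X.

Axiom (T1): ∅ ∈ τ? Yes; X ∈ τ? Yes.
Axiom (T2/T3): check pairwise unions and intersections of members of τ.
All pairwise intersections and unions checked — each lies in τ. Therefore τ satisfies (T1), (T2), (T3): it IS a topology on X.


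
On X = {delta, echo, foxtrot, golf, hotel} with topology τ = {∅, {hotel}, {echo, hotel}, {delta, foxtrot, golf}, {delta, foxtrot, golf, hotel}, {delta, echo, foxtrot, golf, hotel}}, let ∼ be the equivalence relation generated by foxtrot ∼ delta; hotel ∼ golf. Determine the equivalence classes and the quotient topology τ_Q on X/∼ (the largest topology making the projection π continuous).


X/∼ = {[delta=foxtrot], [echo], [golf=hotel]}; |τ_Q| = 3.

Equivalence classes: [delta=foxtrot], [echo], [golf=hotel].
Quotient map π: X → X/∼ sends delta ↦ [delta=foxtrot], echo ↦ [echo], foxtrot ↦ [delta=foxtrot], golf ↦ [golf=hotel], hotel ↦ [golf=hotel].
For each subset V ⊆ X/∼, compute π^{-1}(V) ⊆ X and check whether π^{-1}(V) ∈ τ. V is open in τ_Q iff π^{-1}(V) ∈ τ.
  V = {}: π^{-1}(V) = ∅ ∈ τ ✓.
  V = {[delta=foxtrot]}: π^{-1}(V) = {delta, foxtrot} ∉ τ ✗.
  V = {[echo]}: π^{-1}(V) = {echo} ∉ τ ✗.
  V = {[delta=foxtrot], [echo]}: π^{-1}(V) = {delta, echo, foxtrot} ∉ τ ✗.
  V = {[golf=hotel]}: π^{-1}(V) = {golf, hotel} ∉ τ ✗.
  V = {[delta=foxtrot], [golf=hotel]}: π^{-1}(V) = {delta, foxtrot, golf, hotel} ∈ τ ✓.
  V = {[echo], [golf=hotel]}: π^{-1}(V) = {echo, golf, hotel} ∉ τ ✗.
  V = {[delta=foxtrot], [echo], [golf=hotel]}: π^{-1}(V) = {delta, echo, foxtrot, golf, hotel} ∈ τ ✓.
Open sets in the quotient: τ_Q = {{}, {[delta=foxtrot], [golf=hotel]}, {[delta=foxtrot], [echo], [golf=hotel]}} (3 elements).


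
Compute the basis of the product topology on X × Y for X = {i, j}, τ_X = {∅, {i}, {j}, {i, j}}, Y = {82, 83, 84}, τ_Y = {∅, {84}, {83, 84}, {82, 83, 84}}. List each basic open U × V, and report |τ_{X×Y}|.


Basis B = {∅ × ∅, {i} × {84}, {j} × {84}, {i} × {83, 84}, {i, j} × {84}, {j} × {83, 84}, {i} × {82, 83, 84}, {j} × {82, 83, 84}, {i, j} × {83, 84}, {i, j} × {82, 83, 84}}; |τ_{X×Y}| = 16.

Enumerate products U × V with U ∈ τ_X, V ∈ τ_Y (deduplicated):
  ∅ × ∅ = {} (∅)
  {i} × {84} = {(i,84)}
  {j} × {84} = {(j,84)}
  {i} × {83, 84} = {(i,83), (i,84)}
  {i, j} × {84} = {(i,84), (j,84)}
  {j} × {83, 84} = {(j,83), (j,84)}
  {i} × {82, 83, 84} = {(i,82), (i,83), (i,84)}
  {j} × {82, 83, 84} = {(j,82), (j,83), (j,84)}
  {i, j} × {83, 84} = {(i,83), (i,84), (j,83), (j,84)}
  {i, j} × {82, 83, 84} = {(i,82), (i,83), (i,84), (j,82), (j,83), (j,84)}
These 10 distinct sets form the basis B.
Close under arbitrary unions to get τ_{X×Y}; counting gives |τ_{X×Y}| = 16.
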